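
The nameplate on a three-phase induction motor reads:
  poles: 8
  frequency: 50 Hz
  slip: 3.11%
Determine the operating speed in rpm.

n_s = 120f/p = 120×50/8 = 750 rpm
n = n_s(1 − s) = 750 × (1 − 0.0311) = 727 rpm

727 rpm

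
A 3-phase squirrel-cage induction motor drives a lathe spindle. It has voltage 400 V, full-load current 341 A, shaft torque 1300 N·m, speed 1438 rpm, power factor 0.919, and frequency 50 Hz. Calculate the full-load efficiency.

90.2 %

ω = 2π × 1438/60 = 150.6 rad/s; P_out = τω = 1300 × 150.6 = 195780 W
P_in = √3·V_L·I_L·cosφ = 1.732 × 400 × 341 × 0.919 = 217109 W
η = P_out / P_in = 195780 / 217109 = 0.902 = 90.2%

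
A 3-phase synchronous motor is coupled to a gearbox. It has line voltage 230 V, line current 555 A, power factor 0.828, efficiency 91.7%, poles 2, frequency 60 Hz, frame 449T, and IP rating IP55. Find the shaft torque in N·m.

445 N·m

P_in = √3·V·I·cosφ = 1.732 × 230 × 555 × 0.828 = 183062 W
P_out = η·P_in = 0.917 × 183062 = 167868 W
n = n_s = 120×60/2 = 3600 rpm (synchronous)
ω = 2π×3600/60 = 377 rad/s
τ = P_out/ω = 167868/377 = 445 N·m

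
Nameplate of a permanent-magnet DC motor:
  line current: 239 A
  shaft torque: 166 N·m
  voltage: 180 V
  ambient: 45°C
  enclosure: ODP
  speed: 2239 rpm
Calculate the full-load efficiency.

ω = 2π × 2239/60 = 234.5 rad/s; P_out = τω = 166 × 234.5 = 38927 W
P_in = V·I = 180 × 239 = 43020 W
η = P_out / P_in = 38927 / 43020 = 0.905 = 90.5%

90.5 %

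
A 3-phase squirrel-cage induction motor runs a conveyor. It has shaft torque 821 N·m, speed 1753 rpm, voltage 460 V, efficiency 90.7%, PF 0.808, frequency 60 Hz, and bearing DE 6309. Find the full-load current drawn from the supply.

ω = 2π×1753/60 = 183.6 rad/s; P_out = τω = 821 × 183.6 = 150736 W
P_in = P_out / η = 150736 / 0.907 = 166192 W
I_L = P_in / (√3·V_L·cosφ) = 166192 / (1.732 × 460 × 0.808) = 258 A

258 A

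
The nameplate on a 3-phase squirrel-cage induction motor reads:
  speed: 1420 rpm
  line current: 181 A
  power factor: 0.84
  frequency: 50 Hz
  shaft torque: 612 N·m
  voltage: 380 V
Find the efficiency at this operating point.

ω = 2π × 1420/60 = 148.7 rad/s; P_out = τω = 612 × 148.7 = 91004 W
P_in = √3·V_L·I_L·cosφ = 1.732 × 380 × 181 × 0.84 = 100067 W
η = P_out / P_in = 91004 / 100067 = 0.909 = 90.9%

90.9 %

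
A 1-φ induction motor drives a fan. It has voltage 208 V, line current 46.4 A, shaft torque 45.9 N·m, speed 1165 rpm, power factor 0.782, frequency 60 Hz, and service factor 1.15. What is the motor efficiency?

ω = 2π × 1165/60 = 122 rad/s; P_out = τω = 45.9 × 122 = 5600 W
P_in = V·I·cosφ = 208 × 46.4 × 0.782 = 7547 W
η = P_out / P_in = 5600 / 7547 = 0.742 = 74.2%

74.2 %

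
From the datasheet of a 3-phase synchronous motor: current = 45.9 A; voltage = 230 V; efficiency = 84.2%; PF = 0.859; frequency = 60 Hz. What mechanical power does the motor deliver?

13.2 kW

P_in = √3·V·I·cosφ = 1.732 × 230 × 45.9 × 0.859 = 15707 W
P_out = η·P_in = 0.842 × 15707 = 13225 W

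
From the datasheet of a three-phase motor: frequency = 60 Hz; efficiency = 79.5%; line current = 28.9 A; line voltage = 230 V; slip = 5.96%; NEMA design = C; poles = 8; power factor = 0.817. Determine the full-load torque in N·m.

84.4 N·m

P_in = √3·V·I·cosφ = 1.732 × 230 × 28.9 × 0.817 = 9406 W
P_out = η·P_in = 0.795 × 9406 = 7478 W
n_s = 120×60/8 = 900 rpm; n = 900×(1−0.0596) = 846 rpm
ω = 2π×846/60 = 88.59 rad/s
τ = P_out/ω = 7478/88.59 = 84.4 N·m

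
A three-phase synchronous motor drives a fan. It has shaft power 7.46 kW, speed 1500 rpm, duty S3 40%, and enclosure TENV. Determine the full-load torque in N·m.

ω = 2π × 1500/60 = 157.1 rad/s
τ = P/ω = 7460/157.1 = 47.5 N·m

47.5 N·m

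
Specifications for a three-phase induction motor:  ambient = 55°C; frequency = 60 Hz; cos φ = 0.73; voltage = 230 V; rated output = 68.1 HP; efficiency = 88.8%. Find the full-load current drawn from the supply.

P_out = 68.1 × 746 = 50803 W
P_in = P_out / η = 50803 / 0.888 = 57211 W
I_L = P_in / (√3·V_L·cosφ) = 57211 / (1.732 × 230 × 0.73) = 197 A

197 A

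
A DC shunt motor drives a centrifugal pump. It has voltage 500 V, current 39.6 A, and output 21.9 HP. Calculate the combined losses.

3460 W

P_in = V·I = 500×39.6 = 19800 W
P_out = 21.9×746 = 16337 W
Losses = P_in − P_out = 19800 − 16337 = 3463 W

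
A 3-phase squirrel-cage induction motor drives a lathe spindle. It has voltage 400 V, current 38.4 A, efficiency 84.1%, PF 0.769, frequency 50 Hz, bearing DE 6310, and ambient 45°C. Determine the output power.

P_in = √3·V·I·cosφ = 1.732 × 400 × 38.4 × 0.769 = 20458 W
P_out = η·P_in = 0.841 × 20458 = 17205 W

17.2 kW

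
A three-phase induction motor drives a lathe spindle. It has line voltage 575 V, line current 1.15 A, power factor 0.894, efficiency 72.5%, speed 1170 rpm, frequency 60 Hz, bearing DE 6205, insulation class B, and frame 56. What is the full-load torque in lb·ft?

4.47 lb·ft

P_in = √3·V·I·cosφ = 1.732 × 575 × 1.15 × 0.894 = 1024 W
P_out = η·P_in = 0.725 × 1024 = 742 W
n = 1170 rpm
ω = 2π×1170/60 = 122.5 rad/s
τ = P_out/ω = 742/122.5 = 6.057 N·m
In lb·ft: 6.057/1.356 = 4.47 lb·ft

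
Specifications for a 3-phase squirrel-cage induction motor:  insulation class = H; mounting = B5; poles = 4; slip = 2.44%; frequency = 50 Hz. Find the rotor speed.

1463 rpm

n_s = 120f/p = 120×50/4 = 1500 rpm
n = n_s(1 − s) = 1500 × (1 − 0.0244) = 1463 rpm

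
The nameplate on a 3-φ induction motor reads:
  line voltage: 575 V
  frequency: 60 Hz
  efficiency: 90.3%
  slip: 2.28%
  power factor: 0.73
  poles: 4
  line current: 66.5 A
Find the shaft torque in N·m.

P_in = √3·V·I·cosφ = 1.732 × 575 × 66.5 × 0.73 = 48346 W
P_out = η·P_in = 0.903 × 48346 = 43656 W
n_s = 120×60/4 = 1800 rpm; n = 1800×(1−0.0228) = 1759 rpm
ω = 2π×1759/60 = 184.2 rad/s
τ = P_out/ω = 43656/184.2 = 237 N·m

237 N·m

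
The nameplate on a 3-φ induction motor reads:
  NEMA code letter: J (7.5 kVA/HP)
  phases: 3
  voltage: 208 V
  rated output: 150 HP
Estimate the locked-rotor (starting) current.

S_LR = 7.5 × 150 = 1125 kVA
I_LR = S_LR/(√3·V_L) = 1125000/(1.732×208) = 3120 A

3120 A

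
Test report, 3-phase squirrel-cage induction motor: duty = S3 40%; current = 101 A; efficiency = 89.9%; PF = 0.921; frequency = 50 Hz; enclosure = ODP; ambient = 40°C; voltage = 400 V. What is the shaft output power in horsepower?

77.7 HP

P_in = √3·V·I·cosφ = 1.732 × 400 × 101 × 0.921 = 64445 W
P_out = η·P_in = 0.899 × 64445 = 57936 W
= 57936/746 = 77.7 HP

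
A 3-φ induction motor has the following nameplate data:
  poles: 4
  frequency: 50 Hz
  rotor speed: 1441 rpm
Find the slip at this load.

3.93 %

n_s = 120f/p = 120×50/4 = 1500 rpm
s = (n_s − n)/n_s = (1500 − 1441)/1500 = 0.0393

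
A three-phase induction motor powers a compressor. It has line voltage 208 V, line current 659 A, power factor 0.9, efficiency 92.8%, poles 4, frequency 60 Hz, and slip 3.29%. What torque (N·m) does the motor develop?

1090 N·m

P_in = √3·V·I·cosφ = 1.732 × 208 × 659 × 0.9 = 213668 W
P_out = η·P_in = 0.928 × 213668 = 198284 W
n_s = 120×60/4 = 1800 rpm; n = 1800×(1−0.0329) = 1741 rpm
ω = 2π×1741/60 = 182.3 rad/s
τ = P_out/ω = 198284/182.3 = 1090 N·m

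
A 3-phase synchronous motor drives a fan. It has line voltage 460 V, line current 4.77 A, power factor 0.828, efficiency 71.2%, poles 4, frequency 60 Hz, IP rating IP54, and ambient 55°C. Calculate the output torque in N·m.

11.9 N·m

P_in = √3·V·I·cosφ = 1.732 × 460 × 4.77 × 0.828 = 3147 W
P_out = η·P_in = 0.712 × 3147 = 2241 W
n = n_s = 120×60/4 = 1800 rpm (synchronous)
ω = 2π×1800/60 = 188.5 rad/s
τ = P_out/ω = 2241/188.5 = 11.9 N·m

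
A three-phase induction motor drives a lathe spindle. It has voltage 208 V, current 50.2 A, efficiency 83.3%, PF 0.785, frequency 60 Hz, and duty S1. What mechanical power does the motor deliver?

11.8 kW

P_in = √3·V·I·cosφ = 1.732 × 208 × 50.2 × 0.785 = 14197 W
P_out = η·P_in = 0.833 × 14197 = 11826 W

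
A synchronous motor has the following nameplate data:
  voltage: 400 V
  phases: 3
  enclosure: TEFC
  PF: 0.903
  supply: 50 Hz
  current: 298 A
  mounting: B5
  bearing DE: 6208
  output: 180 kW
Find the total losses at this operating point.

6430 W

P_in = √3·V·I·cosφ = 1.732×400×298×0.903 = 186428 W
P_out = 180000 W
Losses = P_in − P_out = 186428 − 180000 = 6428 W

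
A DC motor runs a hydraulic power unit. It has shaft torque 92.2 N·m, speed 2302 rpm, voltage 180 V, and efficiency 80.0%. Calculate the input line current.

154 A

ω = 2π×2302/60 = 241.1 rad/s; P_out = τω = 92.2 × 241.1 = 22229 W
P_in = P_out / η = 22229 / 0.800 = 27786 W
I = P_in / V = 27786 / 180 = 154 A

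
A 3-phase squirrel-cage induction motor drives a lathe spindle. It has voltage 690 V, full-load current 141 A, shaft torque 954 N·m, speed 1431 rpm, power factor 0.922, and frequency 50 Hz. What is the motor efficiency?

92.0 %

ω = 2π × 1431/60 = 149.9 rad/s; P_out = τω = 954 × 149.9 = 143005 W
P_in = √3·V_L·I_L·cosφ = 1.732 × 690 × 141 × 0.922 = 155363 W
η = P_out / P_in = 143005 / 155363 = 0.920 = 92.0%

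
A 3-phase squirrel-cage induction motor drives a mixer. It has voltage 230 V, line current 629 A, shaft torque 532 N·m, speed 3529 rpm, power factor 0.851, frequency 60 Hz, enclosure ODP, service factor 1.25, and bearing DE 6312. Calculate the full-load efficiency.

92.2 %

ω = 2π × 3529/60 = 369.6 rad/s; P_out = τω = 532 × 369.6 = 196627 W
P_in = √3·V_L·I_L·cosφ = 1.732 × 230 × 629 × 0.851 = 213234 W
η = P_out / P_in = 196627 / 213234 = 0.922 = 92.2%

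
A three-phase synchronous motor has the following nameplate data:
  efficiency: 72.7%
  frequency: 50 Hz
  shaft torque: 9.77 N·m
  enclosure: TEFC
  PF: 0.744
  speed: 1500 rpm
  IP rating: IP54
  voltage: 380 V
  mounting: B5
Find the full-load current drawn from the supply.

ω = 2π×1500/60 = 157.1 rad/s; P_out = τω = 9.77 × 157.1 = 1535 W
P_in = P_out / η = 1535 / 0.727 = 2111 W
I_L = P_in / (√3·V_L·cosφ) = 2111 / (1.732 × 380 × 0.744) = 4.31 A

4.31 A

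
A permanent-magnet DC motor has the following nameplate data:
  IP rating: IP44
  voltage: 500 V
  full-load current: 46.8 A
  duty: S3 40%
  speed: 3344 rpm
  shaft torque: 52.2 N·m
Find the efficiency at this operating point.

ω = 2π × 3344/60 = 350.2 rad/s; P_out = τω = 52.2 × 350.2 = 18280 W
P_in = V·I = 500 × 46.8 = 23400 W
η = P_out / P_in = 18280 / 23400 = 0.781 = 78.1%

78.1 %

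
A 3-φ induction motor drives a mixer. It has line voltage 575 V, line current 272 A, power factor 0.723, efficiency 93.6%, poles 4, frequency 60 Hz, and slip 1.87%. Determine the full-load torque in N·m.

991 N·m

P_in = √3·V·I·cosφ = 1.732 × 575 × 272 × 0.723 = 195850 W
P_out = η·P_in = 0.936 × 195850 = 183316 W
n_s = 120×60/4 = 1800 rpm; n = 1800×(1−0.0187) = 1766 rpm
ω = 2π×1766/60 = 184.9 rad/s
τ = P_out/ω = 183316/184.9 = 991 N·m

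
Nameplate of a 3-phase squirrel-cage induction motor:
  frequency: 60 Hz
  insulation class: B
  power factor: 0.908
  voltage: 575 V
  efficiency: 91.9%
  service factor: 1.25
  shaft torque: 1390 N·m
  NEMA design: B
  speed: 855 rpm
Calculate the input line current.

150 A

ω = 2π×855/60 = 89.54 rad/s; P_out = τω = 1390 × 89.54 = 124461 W
P_in = P_out / η = 124461 / 0.919 = 135431 W
I_L = P_in / (√3·V_L·cosφ) = 135431 / (1.732 × 575 × 0.908) = 150 A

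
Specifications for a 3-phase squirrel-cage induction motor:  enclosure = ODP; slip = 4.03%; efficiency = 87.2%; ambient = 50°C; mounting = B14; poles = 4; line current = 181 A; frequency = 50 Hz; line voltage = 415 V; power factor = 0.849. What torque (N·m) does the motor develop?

639 N·m

P_in = √3·V·I·cosφ = 1.732 × 415 × 181 × 0.849 = 110454 W
P_out = η·P_in = 0.872 × 110454 = 96316 W
n_s = 120×50/4 = 1500 rpm; n = 1500×(1−0.0403) = 1440 rpm
ω = 2π×1440/60 = 150.8 rad/s
τ = P_out/ω = 96316/150.8 = 639 N·m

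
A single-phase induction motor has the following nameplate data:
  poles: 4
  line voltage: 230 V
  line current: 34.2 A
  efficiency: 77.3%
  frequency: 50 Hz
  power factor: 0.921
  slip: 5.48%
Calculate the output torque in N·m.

P_in = V·I·cosφ = 230 × 34.2 × 0.921 = 7245 W
P_out = η·P_in = 0.773 × 7245 = 5600 W
n_s = 120×50/4 = 1500 rpm; n = 1500×(1−0.0548) = 1418 rpm
ω = 2π×1418/60 = 148.5 rad/s
τ = P_out/ω = 5600/148.5 = 37.7 N·m

37.7 N·m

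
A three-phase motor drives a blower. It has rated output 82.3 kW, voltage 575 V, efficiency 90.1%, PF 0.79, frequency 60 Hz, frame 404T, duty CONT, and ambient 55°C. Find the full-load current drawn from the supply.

P_out = 82.3 kW = 82300 W
P_in = P_out / η = 82300 / 0.901 = 91343 W
I_L = P_in / (√3·V_L·cosφ) = 91343 / (1.732 × 575 × 0.79) = 116 A

116 A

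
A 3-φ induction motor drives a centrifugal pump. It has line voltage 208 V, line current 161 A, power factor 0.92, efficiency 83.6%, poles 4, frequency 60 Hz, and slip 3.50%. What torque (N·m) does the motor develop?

245 N·m

P_in = √3·V·I·cosφ = 1.732 × 208 × 161 × 0.92 = 53361 W
P_out = η·P_in = 0.836 × 53361 = 44610 W
n_s = 120×60/4 = 1800 rpm; n = 1800×(1−0.035) = 1737 rpm
ω = 2π×1737/60 = 181.9 rad/s
τ = P_out/ω = 44610/181.9 = 245 N·m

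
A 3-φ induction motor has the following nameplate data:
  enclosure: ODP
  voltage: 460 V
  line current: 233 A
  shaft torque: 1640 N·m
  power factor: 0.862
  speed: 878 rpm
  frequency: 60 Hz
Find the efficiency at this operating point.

94.2 %

ω = 2π × 878/60 = 91.94 rad/s; P_out = τω = 1640 × 91.94 = 150782 W
P_in = √3·V_L·I_L·cosφ = 1.732 × 460 × 233 × 0.862 = 160018 W
η = P_out / P_in = 150782 / 160018 = 0.942 = 94.2%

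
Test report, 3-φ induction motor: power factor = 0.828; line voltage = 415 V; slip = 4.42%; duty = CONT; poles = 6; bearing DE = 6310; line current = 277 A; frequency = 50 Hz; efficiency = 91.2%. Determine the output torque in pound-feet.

1110 lb·ft

P_in = √3·V·I·cosφ = 1.732 × 415 × 277 × 0.828 = 164857 W
P_out = η·P_in = 0.912 × 164857 = 150350 W
n_s = 120×50/6 = 1000 rpm; n = 1000×(1−0.0442) = 956 rpm
ω = 2π×956/60 = 100.1 rad/s
τ = P_out/ω = 150350/100.1 = 1502 N·m
In lb·ft: 1502/1.356 = 1110 lb·ft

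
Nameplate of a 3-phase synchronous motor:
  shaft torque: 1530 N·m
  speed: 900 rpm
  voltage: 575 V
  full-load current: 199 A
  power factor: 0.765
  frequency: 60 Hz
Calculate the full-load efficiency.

ω = 2π × 900/60 = 94.25 rad/s; P_out = τω = 1530 × 94.25 = 144203 W
P_in = √3·V_L·I_L·cosφ = 1.732 × 575 × 199 × 0.765 = 151611 W
η = P_out / P_in = 144203 / 151611 = 0.951 = 95.1%

95.1 %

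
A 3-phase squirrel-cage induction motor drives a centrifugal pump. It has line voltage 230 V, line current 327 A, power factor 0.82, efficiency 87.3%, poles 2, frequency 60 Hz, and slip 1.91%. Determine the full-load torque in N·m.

P_in = √3·V·I·cosφ = 1.732 × 230 × 327 × 0.82 = 106816 W
P_out = η·P_in = 0.873 × 106816 = 93250 W
n_s = 120×60/2 = 3600 rpm; n = 3600×(1−0.0191) = 3531 rpm
ω = 2π×3531/60 = 369.8 rad/s
τ = P_out/ω = 93250/369.8 = 252 N·m

252 N·m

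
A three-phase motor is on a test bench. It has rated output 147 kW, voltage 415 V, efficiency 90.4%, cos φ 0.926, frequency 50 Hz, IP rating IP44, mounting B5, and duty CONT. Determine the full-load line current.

P_out = 147 kW = 147000 W
P_in = P_out / η = 147000 / 0.904 = 162611 W
I_L = P_in / (√3·V_L·cosφ) = 162611 / (1.732 × 415 × 0.926) = 244 A

244 A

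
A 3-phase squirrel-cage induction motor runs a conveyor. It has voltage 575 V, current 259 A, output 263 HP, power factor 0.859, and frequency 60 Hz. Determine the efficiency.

P_out = 263 × 746 = 196198 W
P_in = √3·V_L·I_L·cosφ = 1.732 × 575 × 259 × 0.859 = 221569 W
η = P_out / P_in = 196198 / 221569 = 0.885 = 88.5%

88.5 %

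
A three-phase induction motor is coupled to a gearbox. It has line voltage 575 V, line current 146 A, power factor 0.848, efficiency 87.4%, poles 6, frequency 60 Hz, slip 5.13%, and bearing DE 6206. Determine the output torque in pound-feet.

P_in = √3·V·I·cosφ = 1.732 × 575 × 146 × 0.848 = 123300 W
P_out = η·P_in = 0.874 × 123300 = 107764 W
n_s = 120×60/6 = 1200 rpm; n = 1200×(1−0.0513) = 1138 rpm
ω = 2π×1138/60 = 119.2 rad/s
τ = P_out/ω = 107764/119.2 = 904.1 N·m
In lb·ft: 904.1/1.356 = 667 lb·ft

667 lb·ft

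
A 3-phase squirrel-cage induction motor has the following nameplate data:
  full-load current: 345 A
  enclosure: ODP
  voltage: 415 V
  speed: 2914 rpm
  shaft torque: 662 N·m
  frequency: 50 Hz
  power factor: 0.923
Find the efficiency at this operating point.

ω = 2π × 2914/60 = 305.2 rad/s; P_out = τω = 662 × 305.2 = 202042 W
P_in = √3·V_L·I_L·cosφ = 1.732 × 415 × 345 × 0.923 = 228885 W
η = P_out / P_in = 202042 / 228885 = 0.883 = 88.3%

88.3 %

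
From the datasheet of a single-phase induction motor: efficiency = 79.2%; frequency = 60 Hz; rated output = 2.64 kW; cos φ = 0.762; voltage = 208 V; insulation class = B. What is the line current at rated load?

21 A

P_out = 2.64 kW = 2640 W
P_in = P_out / η = 2640 / 0.792 = 3333 W
I = P_in / (V·cosφ) = 3333 / (208 × 0.762) = 21 A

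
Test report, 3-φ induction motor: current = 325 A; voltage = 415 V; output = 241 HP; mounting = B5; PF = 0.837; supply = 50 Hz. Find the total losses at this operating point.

P_in = √3·V·I·cosφ = 1.732×415×325×0.837 = 195526 W
P_out = 241×746 = 179786 W
Losses = P_in − P_out = 195526 − 179786 = 15740 W

15.7 kW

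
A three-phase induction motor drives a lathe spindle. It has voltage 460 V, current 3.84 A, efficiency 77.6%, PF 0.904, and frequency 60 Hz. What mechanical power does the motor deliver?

P_in = √3·V·I·cosφ = 1.732 × 460 × 3.84 × 0.904 = 2766 W
P_out = η·P_in = 0.776 × 2766 = 2146 W

2.15 kW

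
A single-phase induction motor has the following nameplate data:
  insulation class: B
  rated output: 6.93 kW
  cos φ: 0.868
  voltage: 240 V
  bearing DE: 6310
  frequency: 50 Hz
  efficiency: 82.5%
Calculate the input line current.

40.3 A

P_out = 6.93 kW = 6930 W
P_in = P_out / η = 6930 / 0.825 = 8400 W
I = P_in / (V·cosφ) = 8400 / (240 × 0.868) = 40.3 A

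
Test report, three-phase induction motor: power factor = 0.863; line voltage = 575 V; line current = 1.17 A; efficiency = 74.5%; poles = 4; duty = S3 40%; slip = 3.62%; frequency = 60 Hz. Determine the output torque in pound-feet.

P_in = √3·V·I·cosφ = 1.732 × 575 × 1.17 × 0.863 = 1006 W
P_out = η·P_in = 0.745 × 1006 = 749 W
n_s = 120×60/4 = 1800 rpm; n = 1800×(1−0.0362) = 1735 rpm
ω = 2π×1735/60 = 181.7 rad/s
τ = P_out/ω = 749/181.7 = 4.122 N·m
In lb·ft: 4.122/1.356 = 3.04 lb·ft

3.04 lb·ft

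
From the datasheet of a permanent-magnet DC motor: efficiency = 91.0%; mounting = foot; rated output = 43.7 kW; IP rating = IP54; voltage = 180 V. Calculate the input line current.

P_out = 43.7 kW = 43700 W
P_in = P_out / η = 43700 / 0.910 = 48022 W
I = P_in / V = 48022 / 180 = 267 A

267 A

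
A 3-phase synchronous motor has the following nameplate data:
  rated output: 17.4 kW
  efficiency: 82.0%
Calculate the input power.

P_out = 17400 W
P_in = P_out/η = 17400/0.82 = 21220 W = 21.2 kW

21.2 kW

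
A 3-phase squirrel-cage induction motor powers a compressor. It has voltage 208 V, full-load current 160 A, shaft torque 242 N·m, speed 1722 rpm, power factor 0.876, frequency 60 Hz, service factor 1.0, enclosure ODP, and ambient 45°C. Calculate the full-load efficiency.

ω = 2π × 1722/60 = 180.3 rad/s; P_out = τω = 242 × 180.3 = 43633 W
P_in = √3·V_L·I_L·cosφ = 1.732 × 208 × 160 × 0.876 = 50493 W
η = P_out / P_in = 43633 / 50493 = 0.864 = 86.4%

86.4 %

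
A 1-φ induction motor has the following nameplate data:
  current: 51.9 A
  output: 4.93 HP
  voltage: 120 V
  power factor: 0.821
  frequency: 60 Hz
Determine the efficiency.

71.9 %

P_out = 4.93 × 746 = 3678 W
P_in = V·I·cosφ = 120 × 51.9 × 0.821 = 5113 W
η = P_out / P_in = 3678 / 5113 = 0.719 = 71.9%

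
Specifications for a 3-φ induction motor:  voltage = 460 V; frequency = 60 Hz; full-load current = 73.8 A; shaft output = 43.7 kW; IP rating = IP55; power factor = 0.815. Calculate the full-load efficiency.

91.2 %

P_out = 43.7 kW = 43700 W
P_in = √3·V_L·I_L·cosφ = 1.732 × 460 × 73.8 × 0.815 = 47920 W
η = P_out / P_in = 43700 / 47920 = 0.912 = 91.2%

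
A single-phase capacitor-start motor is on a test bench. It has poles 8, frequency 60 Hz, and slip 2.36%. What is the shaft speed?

n_s = 120f/p = 120×60/8 = 900 rpm
n = n_s(1 − s) = 900 × (1 − 0.0236) = 879 rpm

879 rpm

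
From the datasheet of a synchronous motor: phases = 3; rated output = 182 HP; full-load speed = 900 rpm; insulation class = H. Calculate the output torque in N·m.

1440 N·m

P_out = 182 × 746 = 135772 W
ω = 2π × 900/60 = 94.25 rad/s
τ = P_out/ω = 135772/94.25 = 1440 N·m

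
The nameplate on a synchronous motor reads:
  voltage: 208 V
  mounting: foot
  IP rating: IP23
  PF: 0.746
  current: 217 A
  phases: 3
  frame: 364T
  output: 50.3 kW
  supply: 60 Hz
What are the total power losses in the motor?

8020 W

P_in = √3·V·I·cosφ = 1.732×208×217×0.746 = 58319 W
P_out = 50300 W
Losses = P_in − P_out = 58319 − 50300 = 8019 W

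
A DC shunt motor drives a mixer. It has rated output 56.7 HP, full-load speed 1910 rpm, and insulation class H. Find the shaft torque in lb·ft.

156 lb·ft

P_out = 56.7 × 746 = 42298 W
ω = 2π × 1910/60 = 200 rad/s
τ = P_out/ω = 42298/200 = 211.5 N·m
In lb·ft: 211.5/1.356 = 156 lb·ft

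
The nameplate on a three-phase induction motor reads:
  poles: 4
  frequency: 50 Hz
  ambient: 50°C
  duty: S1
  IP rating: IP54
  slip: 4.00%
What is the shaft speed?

1440 rpm

n_s = 120f/p = 120×50/4 = 1500 rpm
n = n_s(1 − s) = 1500 × (1 − 0.04) = 1440 rpm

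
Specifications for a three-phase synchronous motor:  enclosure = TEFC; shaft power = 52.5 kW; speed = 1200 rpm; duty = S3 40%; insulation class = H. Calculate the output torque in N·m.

418 N·m

ω = 2π × 1200/60 = 125.7 rad/s
τ = P/ω = 52500/125.7 = 418 N·m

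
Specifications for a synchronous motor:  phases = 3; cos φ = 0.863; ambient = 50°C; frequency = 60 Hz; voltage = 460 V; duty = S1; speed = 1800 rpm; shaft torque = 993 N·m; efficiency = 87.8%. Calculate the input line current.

310 A

ω = 2π×1800/60 = 188.5 rad/s; P_out = τω = 993 × 188.5 = 187181 W
P_in = P_out / η = 187181 / 0.878 = 213190 W
I_L = P_in / (√3·V_L·cosφ) = 213190 / (1.732 × 460 × 0.863) = 310 A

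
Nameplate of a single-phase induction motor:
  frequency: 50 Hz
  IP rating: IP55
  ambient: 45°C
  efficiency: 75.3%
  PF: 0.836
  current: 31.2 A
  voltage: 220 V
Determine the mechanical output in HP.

P_in = V·I·cosφ = 220 × 31.2 × 0.836 = 5738 W
P_out = η·P_in = 0.753 × 5738 = 4321 W
= 4321/746 = 5.79 HP

5.79 HP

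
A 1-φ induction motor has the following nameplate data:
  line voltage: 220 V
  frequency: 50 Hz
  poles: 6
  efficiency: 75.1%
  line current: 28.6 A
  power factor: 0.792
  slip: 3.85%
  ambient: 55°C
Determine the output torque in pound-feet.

P_in = V·I·cosφ = 220 × 28.6 × 0.792 = 4983 W
P_out = η·P_in = 0.751 × 4983 = 3742 W
n_s = 120×50/6 = 1000 rpm; n = 1000×(1−0.0385) = 962 rpm
ω = 2π×962/60 = 100.7 rad/s
τ = P_out/ω = 3742/100.7 = 37.16 N·m
In lb·ft: 37.16/1.356 = 27.4 lb·ft

27.4 lb·ft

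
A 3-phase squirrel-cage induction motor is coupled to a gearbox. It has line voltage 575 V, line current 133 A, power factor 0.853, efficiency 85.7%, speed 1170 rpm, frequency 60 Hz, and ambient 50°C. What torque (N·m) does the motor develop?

790 N·m

P_in = √3·V·I·cosφ = 1.732 × 575 × 133 × 0.853 = 112984 W
P_out = η·P_in = 0.857 × 112984 = 96827 W
n = 1170 rpm
ω = 2π×1170/60 = 122.5 rad/s
τ = P_out/ω = 96827/122.5 = 790 N·m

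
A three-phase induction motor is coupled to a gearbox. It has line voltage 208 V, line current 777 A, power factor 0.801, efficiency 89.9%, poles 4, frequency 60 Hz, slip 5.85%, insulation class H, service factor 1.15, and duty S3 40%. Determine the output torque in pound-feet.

838 lb·ft

P_in = √3·V·I·cosφ = 1.732 × 208 × 777 × 0.801 = 224215 W
P_out = η·P_in = 0.899 × 224215 = 201569 W
n_s = 120×60/4 = 1800 rpm; n = 1800×(1−0.0585) = 1695 rpm
ω = 2π×1695/60 = 177.5 rad/s
τ = P_out/ω = 201569/177.5 = 1136 N·m
In lb·ft: 1136/1.356 = 838 lb·ft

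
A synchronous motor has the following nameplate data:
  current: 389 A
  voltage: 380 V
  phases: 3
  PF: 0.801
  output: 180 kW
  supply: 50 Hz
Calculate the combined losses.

25100 W

P_in = √3·V·I·cosφ = 1.732×380×389×0.801 = 205075 W
P_out = 180000 W
Losses = P_in − P_out = 205075 − 180000 = 25075 W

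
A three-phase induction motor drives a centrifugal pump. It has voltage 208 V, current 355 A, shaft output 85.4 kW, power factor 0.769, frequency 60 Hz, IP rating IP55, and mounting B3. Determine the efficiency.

P_out = 85.4 kW = 85400 W
P_in = √3·V_L·I_L·cosφ = 1.732 × 208 × 355 × 0.769 = 98348 W
η = P_out / P_in = 85400 / 98348 = 0.868 = 86.8%

86.8 %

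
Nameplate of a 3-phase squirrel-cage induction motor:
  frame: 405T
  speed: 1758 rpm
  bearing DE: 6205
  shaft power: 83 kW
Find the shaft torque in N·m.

ω = 2π × 1758/60 = 184.1 rad/s
τ = P/ω = 83000/184.1 = 451 N·m

451 N·m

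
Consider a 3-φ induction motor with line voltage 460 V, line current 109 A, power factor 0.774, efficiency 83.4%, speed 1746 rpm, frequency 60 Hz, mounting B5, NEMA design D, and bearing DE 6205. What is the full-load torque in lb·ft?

P_in = √3·V·I·cosφ = 1.732 × 460 × 109 × 0.774 = 67216 W
P_out = η·P_in = 0.834 × 67216 = 56058 W
n = 1746 rpm
ω = 2π×1746/60 = 182.8 rad/s
τ = P_out/ω = 56058/182.8 = 306.7 N·m
In lb·ft: 306.7/1.356 = 226 lb·ft

226 lb·ft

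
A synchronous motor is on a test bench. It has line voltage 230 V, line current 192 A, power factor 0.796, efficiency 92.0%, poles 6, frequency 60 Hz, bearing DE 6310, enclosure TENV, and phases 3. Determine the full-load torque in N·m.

446 N·m

P_in = √3·V·I·cosφ = 1.732 × 230 × 192 × 0.796 = 60882 W
P_out = η·P_in = 0.92 × 60882 = 56011 W
n = n_s = 120×60/6 = 1200 rpm (synchronous)
ω = 2π×1200/60 = 125.7 rad/s
τ = P_out/ω = 56011/125.7 = 446 N·m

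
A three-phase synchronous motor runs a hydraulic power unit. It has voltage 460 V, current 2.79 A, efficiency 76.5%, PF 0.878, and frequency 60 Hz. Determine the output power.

1.49 kW

P_in = √3·V·I·cosφ = 1.732 × 460 × 2.79 × 0.878 = 1952 W
P_out = η·P_in = 0.765 × 1952 = 1493 W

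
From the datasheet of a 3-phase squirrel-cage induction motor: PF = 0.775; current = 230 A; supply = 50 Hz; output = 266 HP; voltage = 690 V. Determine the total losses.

14600 W

P_in = √3·V·I·cosφ = 1.732×690×230×0.775 = 213023 W
P_out = 266×746 = 198436 W
Losses = P_in − P_out = 213023 − 198436 = 14587 W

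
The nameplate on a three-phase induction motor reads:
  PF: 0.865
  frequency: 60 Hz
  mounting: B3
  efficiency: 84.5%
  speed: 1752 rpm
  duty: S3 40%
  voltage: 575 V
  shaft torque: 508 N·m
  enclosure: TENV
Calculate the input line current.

ω = 2π×1752/60 = 183.5 rad/s; P_out = τω = 508 × 183.5 = 93218 W
P_in = P_out / η = 93218 / 0.845 = 110317 W
I_L = P_in / (√3·V_L·cosφ) = 110317 / (1.732 × 575 × 0.865) = 128 A

128 A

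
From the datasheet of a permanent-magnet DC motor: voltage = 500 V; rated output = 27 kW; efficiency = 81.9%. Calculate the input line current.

65.9 A

P_out = 27 kW = 27000 W
P_in = P_out / η = 27000 / 0.819 = 32967 W
I = P_in / V = 32967 / 500 = 65.9 A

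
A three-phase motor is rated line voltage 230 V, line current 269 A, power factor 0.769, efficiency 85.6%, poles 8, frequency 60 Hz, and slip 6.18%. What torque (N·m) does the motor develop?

798 N·m

P_in = √3·V·I·cosφ = 1.732 × 230 × 269 × 0.769 = 82405 W
P_out = η·P_in = 0.856 × 82405 = 70539 W
n_s = 120×60/8 = 900 rpm; n = 900×(1−0.0618) = 844 rpm
ω = 2π×844/60 = 88.38 rad/s
τ = P_out/ω = 70539/88.38 = 798 N·m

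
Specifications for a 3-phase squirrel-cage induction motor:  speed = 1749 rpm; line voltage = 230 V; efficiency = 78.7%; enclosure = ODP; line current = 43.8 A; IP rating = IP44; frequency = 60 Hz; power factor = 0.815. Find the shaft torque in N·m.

P_in = √3·V·I·cosφ = 1.732 × 230 × 43.8 × 0.815 = 14220 W
P_out = η·P_in = 0.787 × 14220 = 11191 W
n = 1749 rpm
ω = 2π×1749/60 = 183.2 rad/s
τ = P_out/ω = 11191/183.2 = 61.1 N·m

61.1 N·m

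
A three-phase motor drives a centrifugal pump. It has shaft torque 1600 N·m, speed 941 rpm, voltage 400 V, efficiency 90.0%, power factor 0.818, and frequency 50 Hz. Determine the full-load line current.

309 A

ω = 2π×941/60 = 98.54 rad/s; P_out = τω = 1600 × 98.54 = 157664 W
P_in = P_out / η = 157664 / 0.900 = 175182 W
I_L = P_in / (√3·V_L·cosφ) = 175182 / (1.732 × 400 × 0.818) = 309 A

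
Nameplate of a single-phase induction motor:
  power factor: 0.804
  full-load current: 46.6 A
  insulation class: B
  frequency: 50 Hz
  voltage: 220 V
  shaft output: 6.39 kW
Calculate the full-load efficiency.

77.5 %

P_out = 6.39 kW = 6390 W
P_in = V·I·cosφ = 220 × 46.6 × 0.804 = 8243 W
η = P_out / P_in = 6390 / 8243 = 0.775 = 77.5%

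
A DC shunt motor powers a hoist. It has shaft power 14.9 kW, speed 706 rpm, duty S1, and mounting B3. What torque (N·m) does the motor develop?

202 N·m

ω = 2π × 706/60 = 73.93 rad/s
τ = P/ω = 14900/73.93 = 202 N·m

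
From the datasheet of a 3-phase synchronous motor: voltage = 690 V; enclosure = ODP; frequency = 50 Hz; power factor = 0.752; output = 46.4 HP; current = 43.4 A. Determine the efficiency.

88.7 %

P_out = 46.4 × 746 = 34614 W
P_in = √3·V_L·I_L·cosφ = 1.732 × 690 × 43.4 × 0.752 = 39004 W
η = P_out / P_in = 34614 / 39004 = 0.887 = 88.7%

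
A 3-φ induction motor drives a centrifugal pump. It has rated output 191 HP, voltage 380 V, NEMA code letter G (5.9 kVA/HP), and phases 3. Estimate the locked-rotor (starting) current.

S_LR = 5.9 × 191 = 1126.9 kVA
I_LR = S_LR/(√3·V_L) = 1126900/(1.732×380) = 1710 A

1710 A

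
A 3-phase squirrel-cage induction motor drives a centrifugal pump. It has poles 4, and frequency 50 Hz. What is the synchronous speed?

n_s = 120f/p = 120×50/4 = 1500 rpm

1500 rpm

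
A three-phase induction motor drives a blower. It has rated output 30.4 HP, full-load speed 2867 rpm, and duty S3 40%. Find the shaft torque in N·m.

P_out = 30.4 × 746 = 22678 W
ω = 2π × 2867/60 = 300.2 rad/s
τ = P_out/ω = 22678/300.2 = 75.5 N·m

75.5 N·m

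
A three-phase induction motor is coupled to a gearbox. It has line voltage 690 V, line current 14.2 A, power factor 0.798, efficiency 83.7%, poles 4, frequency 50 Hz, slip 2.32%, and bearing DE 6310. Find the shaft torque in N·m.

73.9 N·m

P_in = √3·V·I·cosφ = 1.732 × 690 × 14.2 × 0.798 = 13542 W
P_out = η·P_in = 0.837 × 13542 = 11335 W
n_s = 120×50/4 = 1500 rpm; n = 1500×(1−0.0232) = 1465 rpm
ω = 2π×1465/60 = 153.4 rad/s
τ = P_out/ω = 11335/153.4 = 73.9 N·m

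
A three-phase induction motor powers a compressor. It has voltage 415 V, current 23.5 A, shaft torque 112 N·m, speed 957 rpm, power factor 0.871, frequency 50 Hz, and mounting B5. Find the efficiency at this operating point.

76.3 %

ω = 2π × 957/60 = 100.2 rad/s; P_out = τω = 112 × 100.2 = 11222 W
P_in = √3·V_L·I_L·cosφ = 1.732 × 415 × 23.5 × 0.871 = 14712 W
η = P_out / P_in = 11222 / 14712 = 0.763 = 76.3%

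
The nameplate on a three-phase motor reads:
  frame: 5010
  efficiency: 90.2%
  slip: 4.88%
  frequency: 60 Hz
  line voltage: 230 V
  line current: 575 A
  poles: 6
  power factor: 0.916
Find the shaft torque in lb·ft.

P_in = √3·V·I·cosφ = 1.732 × 230 × 575 × 0.916 = 209816 W
P_out = η·P_in = 0.902 × 209816 = 189254 W
n_s = 120×60/6 = 1200 rpm; n = 1200×(1−0.0488) = 1141 rpm
ω = 2π×1141/60 = 119.5 rad/s
τ = P_out/ω = 189254/119.5 = 1584 N·m
In lb·ft: 1584/1.356 = 1170 lb·ft

1170 lb·ft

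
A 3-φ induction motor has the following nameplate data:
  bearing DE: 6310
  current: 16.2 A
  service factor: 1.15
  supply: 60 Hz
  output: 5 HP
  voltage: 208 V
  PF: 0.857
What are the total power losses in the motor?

P_in = √3·V·I·cosφ = 1.732×208×16.2×0.857 = 5002 W
P_out = 5×746 = 3730 W
Losses = P_in − P_out = 5002 − 3730 = 1272 W

1270 W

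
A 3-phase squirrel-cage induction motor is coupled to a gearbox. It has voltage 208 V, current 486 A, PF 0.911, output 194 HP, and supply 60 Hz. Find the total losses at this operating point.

P_in = √3·V·I·cosφ = 1.732×208×486×0.911 = 159502 W
P_out = 194×746 = 144724 W
Losses = P_in − P_out = 159502 − 144724 = 14778 W

14800 W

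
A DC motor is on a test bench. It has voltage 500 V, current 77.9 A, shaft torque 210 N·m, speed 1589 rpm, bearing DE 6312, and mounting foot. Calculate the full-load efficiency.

ω = 2π × 1589/60 = 166.4 rad/s; P_out = τω = 210 × 166.4 = 34944 W
P_in = V·I = 500 × 77.9 = 38950 W
η = P_out / P_in = 34944 / 38950 = 0.897 = 89.7%

89.7 %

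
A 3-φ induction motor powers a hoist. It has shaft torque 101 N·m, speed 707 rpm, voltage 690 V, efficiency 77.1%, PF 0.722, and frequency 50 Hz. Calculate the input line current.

ω = 2π×707/60 = 74.04 rad/s; P_out = τω = 101 × 74.04 = 7478 W
P_in = P_out / η = 7478 / 0.771 = 9699 W
I_L = P_in / (√3·V_L·cosφ) = 9699 / (1.732 × 690 × 0.722) = 11.2 A

11.2 A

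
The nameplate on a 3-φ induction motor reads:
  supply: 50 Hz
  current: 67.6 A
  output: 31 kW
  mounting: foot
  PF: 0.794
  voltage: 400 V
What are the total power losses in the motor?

6190 W

P_in = √3·V·I·cosφ = 1.732×400×67.6×0.794 = 37186 W
P_out = 31000 W
Losses = P_in − P_out = 37186 − 31000 = 6186 W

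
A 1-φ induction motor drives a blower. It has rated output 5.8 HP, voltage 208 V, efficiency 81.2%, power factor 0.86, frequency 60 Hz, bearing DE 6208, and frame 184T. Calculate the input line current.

29.8 A

P_out = 5.8 × 746 = 4327 W
P_in = P_out / η = 4327 / 0.812 = 5329 W
I = P_in / (V·cosφ) = 5329 / (208 × 0.86) = 29.8 A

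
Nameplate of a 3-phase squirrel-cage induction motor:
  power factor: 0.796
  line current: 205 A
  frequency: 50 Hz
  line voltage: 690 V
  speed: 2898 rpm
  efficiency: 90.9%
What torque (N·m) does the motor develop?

P_in = √3·V·I·cosφ = 1.732 × 690 × 205 × 0.796 = 195013 W
P_out = η·P_in = 0.909 × 195013 = 177267 W
n = 2898 rpm
ω = 2π×2898/60 = 303.5 rad/s
τ = P_out/ω = 177267/303.5 = 584 N·m

584 N·m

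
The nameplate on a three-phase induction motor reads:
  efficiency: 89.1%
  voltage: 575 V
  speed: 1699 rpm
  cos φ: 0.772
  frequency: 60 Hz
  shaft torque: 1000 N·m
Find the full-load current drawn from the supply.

260 A

ω = 2π×1699/60 = 177.9 rad/s; P_out = τω = 1000 × 177.9 = 177900 W
P_in = P_out / η = 177900 / 0.891 = 199663 W
I_L = P_in / (√3·V_L·cosφ) = 199663 / (1.732 × 575 × 0.772) = 260 A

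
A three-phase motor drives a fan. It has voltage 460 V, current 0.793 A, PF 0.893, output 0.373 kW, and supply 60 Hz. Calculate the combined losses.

P_in = √3·V·I·cosφ = 1.732×460×0.793×0.893 = 564 W
P_out = 373 W
Losses = P_in − P_out = 564 − 373 = 191 W

191 W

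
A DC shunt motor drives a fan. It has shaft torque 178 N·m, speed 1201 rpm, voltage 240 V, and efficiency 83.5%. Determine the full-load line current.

112 A

ω = 2π×1201/60 = 125.8 rad/s; P_out = τω = 178 × 125.8 = 22392 W
P_in = P_out / η = 22392 / 0.835 = 26817 W
I = P_in / V = 26817 / 240 = 112 A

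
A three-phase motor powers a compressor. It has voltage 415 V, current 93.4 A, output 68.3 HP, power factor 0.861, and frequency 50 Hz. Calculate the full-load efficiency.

88.1 %

P_out = 68.3 × 746 = 50952 W
P_in = √3·V_L·I_L·cosφ = 1.732 × 415 × 93.4 × 0.861 = 57802 W
η = P_out / P_in = 50952 / 57802 = 0.881 = 88.1%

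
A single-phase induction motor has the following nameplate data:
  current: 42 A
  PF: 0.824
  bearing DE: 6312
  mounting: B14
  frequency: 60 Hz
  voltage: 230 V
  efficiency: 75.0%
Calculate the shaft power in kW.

5.97 kW

P_in = V·I·cosφ = 230 × 42 × 0.824 = 7960 W
P_out = η·P_in = 0.75 × 7960 = 5970 W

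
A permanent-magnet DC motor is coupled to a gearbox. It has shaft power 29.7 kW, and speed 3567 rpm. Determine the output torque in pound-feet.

58.6 lb·ft

ω = 2π × 3567/60 = 373.5 rad/s
τ = P/ω = 29700/373.5 = 79.52 N·m
In lb·ft: 79.52/1.356 = 58.6 lb·ft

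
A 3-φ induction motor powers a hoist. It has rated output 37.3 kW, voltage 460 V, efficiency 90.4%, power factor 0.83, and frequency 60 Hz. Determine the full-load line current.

P_out = 37.3 kW = 37300 W
P_in = P_out / η = 37300 / 0.904 = 41261 W
I_L = P_in / (√3·V_L·cosφ) = 41261 / (1.732 × 460 × 0.83) = 62.4 A

62.4 A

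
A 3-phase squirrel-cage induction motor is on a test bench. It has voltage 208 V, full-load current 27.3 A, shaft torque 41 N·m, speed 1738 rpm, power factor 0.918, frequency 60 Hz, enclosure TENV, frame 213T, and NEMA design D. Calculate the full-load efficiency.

ω = 2π × 1738/60 = 182 rad/s; P_out = τω = 41 × 182 = 7462 W
P_in = √3·V_L·I_L·cosφ = 1.732 × 208 × 27.3 × 0.918 = 9029 W
η = P_out / P_in = 7462 / 9029 = 0.826 = 82.6%

82.6 %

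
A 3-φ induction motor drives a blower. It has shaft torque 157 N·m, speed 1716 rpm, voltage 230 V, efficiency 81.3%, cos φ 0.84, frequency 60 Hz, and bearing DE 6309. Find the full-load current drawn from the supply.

ω = 2π×1716/60 = 179.7 rad/s; P_out = τω = 157 × 179.7 = 28213 W
P_in = P_out / η = 28213 / 0.813 = 34702 W
I_L = P_in / (√3·V_L·cosφ) = 34702 / (1.732 × 230 × 0.84) = 104 A

104 A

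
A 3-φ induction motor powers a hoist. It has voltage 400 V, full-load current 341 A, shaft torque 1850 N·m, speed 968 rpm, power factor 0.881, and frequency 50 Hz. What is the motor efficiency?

ω = 2π × 968/60 = 101.4 rad/s; P_out = τω = 1850 × 101.4 = 187590 W
P_in = √3·V_L·I_L·cosφ = 1.732 × 400 × 341 × 0.881 = 208132 W
η = P_out / P_in = 187590 / 208132 = 0.901 = 90.1%

90.1 %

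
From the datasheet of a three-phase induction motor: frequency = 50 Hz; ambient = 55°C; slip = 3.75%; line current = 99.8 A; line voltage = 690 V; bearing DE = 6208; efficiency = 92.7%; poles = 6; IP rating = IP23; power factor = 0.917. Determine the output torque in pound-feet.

P_in = √3·V·I·cosφ = 1.732 × 690 × 99.8 × 0.917 = 109370 W
P_out = η·P_in = 0.927 × 109370 = 101386 W
n_s = 120×50/6 = 1000 rpm; n = 1000×(1−0.0375) = 963 rpm
ω = 2π×963/60 = 100.8 rad/s
τ = P_out/ω = 101386/100.8 = 1006 N·m
In lb·ft: 1006/1.356 = 742 lb·ft

742 lb·ft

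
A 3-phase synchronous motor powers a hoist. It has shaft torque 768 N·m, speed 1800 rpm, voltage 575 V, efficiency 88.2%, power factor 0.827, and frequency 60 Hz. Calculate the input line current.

ω = 2π×1800/60 = 188.5 rad/s; P_out = τω = 768 × 188.5 = 144768 W
P_in = P_out / η = 144768 / 0.882 = 164136 W
I_L = P_in / (√3·V_L·cosφ) = 164136 / (1.732 × 575 × 0.827) = 199 A

199 A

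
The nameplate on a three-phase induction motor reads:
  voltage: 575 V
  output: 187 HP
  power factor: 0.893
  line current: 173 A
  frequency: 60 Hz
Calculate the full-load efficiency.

P_out = 187 × 746 = 139502 W
P_in = √3·V_L·I_L·cosφ = 1.732 × 575 × 173 × 0.893 = 153856 W
η = P_out / P_in = 139502 / 153856 = 0.907 = 90.7%

90.7 %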